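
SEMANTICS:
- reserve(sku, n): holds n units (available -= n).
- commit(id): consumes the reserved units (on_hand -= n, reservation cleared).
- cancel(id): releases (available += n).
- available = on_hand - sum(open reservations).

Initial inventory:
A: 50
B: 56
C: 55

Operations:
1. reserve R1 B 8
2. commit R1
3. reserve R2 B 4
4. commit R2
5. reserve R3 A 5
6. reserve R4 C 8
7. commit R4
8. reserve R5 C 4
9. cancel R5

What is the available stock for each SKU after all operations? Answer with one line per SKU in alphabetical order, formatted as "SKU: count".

Step 1: reserve R1 B 8 -> on_hand[A=50 B=56 C=55] avail[A=50 B=48 C=55] open={R1}
Step 2: commit R1 -> on_hand[A=50 B=48 C=55] avail[A=50 B=48 C=55] open={}
Step 3: reserve R2 B 4 -> on_hand[A=50 B=48 C=55] avail[A=50 B=44 C=55] open={R2}
Step 4: commit R2 -> on_hand[A=50 B=44 C=55] avail[A=50 B=44 C=55] open={}
Step 5: reserve R3 A 5 -> on_hand[A=50 B=44 C=55] avail[A=45 B=44 C=55] open={R3}
Step 6: reserve R4 C 8 -> on_hand[A=50 B=44 C=55] avail[A=45 B=44 C=47] open={R3,R4}
Step 7: commit R4 -> on_hand[A=50 B=44 C=47] avail[A=45 B=44 C=47] open={R3}
Step 8: reserve R5 C 4 -> on_hand[A=50 B=44 C=47] avail[A=45 B=44 C=43] open={R3,R5}
Step 9: cancel R5 -> on_hand[A=50 B=44 C=47] avail[A=45 B=44 C=47] open={R3}

Answer: A: 45
B: 44
C: 47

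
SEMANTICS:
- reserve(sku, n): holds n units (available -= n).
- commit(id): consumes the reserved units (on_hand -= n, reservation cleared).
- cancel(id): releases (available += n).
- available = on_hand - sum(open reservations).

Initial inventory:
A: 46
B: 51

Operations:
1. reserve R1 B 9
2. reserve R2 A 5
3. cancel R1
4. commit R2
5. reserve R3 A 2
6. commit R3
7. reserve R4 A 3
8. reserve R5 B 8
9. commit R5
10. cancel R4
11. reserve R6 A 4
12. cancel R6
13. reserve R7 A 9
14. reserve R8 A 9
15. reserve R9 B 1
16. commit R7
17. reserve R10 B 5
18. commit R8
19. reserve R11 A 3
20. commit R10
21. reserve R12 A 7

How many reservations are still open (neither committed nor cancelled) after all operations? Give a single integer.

Answer: 3

Derivation:
Step 1: reserve R1 B 9 -> on_hand[A=46 B=51] avail[A=46 B=42] open={R1}
Step 2: reserve R2 A 5 -> on_hand[A=46 B=51] avail[A=41 B=42] open={R1,R2}
Step 3: cancel R1 -> on_hand[A=46 B=51] avail[A=41 B=51] open={R2}
Step 4: commit R2 -> on_hand[A=41 B=51] avail[A=41 B=51] open={}
Step 5: reserve R3 A 2 -> on_hand[A=41 B=51] avail[A=39 B=51] open={R3}
Step 6: commit R3 -> on_hand[A=39 B=51] avail[A=39 B=51] open={}
Step 7: reserve R4 A 3 -> on_hand[A=39 B=51] avail[A=36 B=51] open={R4}
Step 8: reserve R5 B 8 -> on_hand[A=39 B=51] avail[A=36 B=43] open={R4,R5}
Step 9: commit R5 -> on_hand[A=39 B=43] avail[A=36 B=43] open={R4}
Step 10: cancel R4 -> on_hand[A=39 B=43] avail[A=39 B=43] open={}
Step 11: reserve R6 A 4 -> on_hand[A=39 B=43] avail[A=35 B=43] open={R6}
Step 12: cancel R6 -> on_hand[A=39 B=43] avail[A=39 B=43] open={}
Step 13: reserve R7 A 9 -> on_hand[A=39 B=43] avail[A=30 B=43] open={R7}
Step 14: reserve R8 A 9 -> on_hand[A=39 B=43] avail[A=21 B=43] open={R7,R8}
Step 15: reserve R9 B 1 -> on_hand[A=39 B=43] avail[A=21 B=42] open={R7,R8,R9}
Step 16: commit R7 -> on_hand[A=30 B=43] avail[A=21 B=42] open={R8,R9}
Step 17: reserve R10 B 5 -> on_hand[A=30 B=43] avail[A=21 B=37] open={R10,R8,R9}
Step 18: commit R8 -> on_hand[A=21 B=43] avail[A=21 B=37] open={R10,R9}
Step 19: reserve R11 A 3 -> on_hand[A=21 B=43] avail[A=18 B=37] open={R10,R11,R9}
Step 20: commit R10 -> on_hand[A=21 B=38] avail[A=18 B=37] open={R11,R9}
Step 21: reserve R12 A 7 -> on_hand[A=21 B=38] avail[A=11 B=37] open={R11,R12,R9}
Open reservations: ['R11', 'R12', 'R9'] -> 3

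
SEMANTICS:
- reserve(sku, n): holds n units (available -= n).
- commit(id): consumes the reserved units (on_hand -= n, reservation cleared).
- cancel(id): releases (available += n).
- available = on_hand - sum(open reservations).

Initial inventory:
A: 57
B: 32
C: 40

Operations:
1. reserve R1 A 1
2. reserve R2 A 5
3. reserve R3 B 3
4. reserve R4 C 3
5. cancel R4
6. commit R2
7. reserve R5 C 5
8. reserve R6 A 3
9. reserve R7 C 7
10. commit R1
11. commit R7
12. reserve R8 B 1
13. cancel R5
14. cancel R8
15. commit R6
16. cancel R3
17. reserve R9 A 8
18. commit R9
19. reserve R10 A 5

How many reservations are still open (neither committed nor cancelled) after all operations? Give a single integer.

Answer: 1

Derivation:
Step 1: reserve R1 A 1 -> on_hand[A=57 B=32 C=40] avail[A=56 B=32 C=40] open={R1}
Step 2: reserve R2 A 5 -> on_hand[A=57 B=32 C=40] avail[A=51 B=32 C=40] open={R1,R2}
Step 3: reserve R3 B 3 -> on_hand[A=57 B=32 C=40] avail[A=51 B=29 C=40] open={R1,R2,R3}
Step 4: reserve R4 C 3 -> on_hand[A=57 B=32 C=40] avail[A=51 B=29 C=37] open={R1,R2,R3,R4}
Step 5: cancel R4 -> on_hand[A=57 B=32 C=40] avail[A=51 B=29 C=40] open={R1,R2,R3}
Step 6: commit R2 -> on_hand[A=52 B=32 C=40] avail[A=51 B=29 C=40] open={R1,R3}
Step 7: reserve R5 C 5 -> on_hand[A=52 B=32 C=40] avail[A=51 B=29 C=35] open={R1,R3,R5}
Step 8: reserve R6 A 3 -> on_hand[A=52 B=32 C=40] avail[A=48 B=29 C=35] open={R1,R3,R5,R6}
Step 9: reserve R7 C 7 -> on_hand[A=52 B=32 C=40] avail[A=48 B=29 C=28] open={R1,R3,R5,R6,R7}
Step 10: commit R1 -> on_hand[A=51 B=32 C=40] avail[A=48 B=29 C=28] open={R3,R5,R6,R7}
Step 11: commit R7 -> on_hand[A=51 B=32 C=33] avail[A=48 B=29 C=28] open={R3,R5,R6}
Step 12: reserve R8 B 1 -> on_hand[A=51 B=32 C=33] avail[A=48 B=28 C=28] open={R3,R5,R6,R8}
Step 13: cancel R5 -> on_hand[A=51 B=32 C=33] avail[A=48 B=28 C=33] open={R3,R6,R8}
Step 14: cancel R8 -> on_hand[A=51 B=32 C=33] avail[A=48 B=29 C=33] open={R3,R6}
Step 15: commit R6 -> on_hand[A=48 B=32 C=33] avail[A=48 B=29 C=33] open={R3}
Step 16: cancel R3 -> on_hand[A=48 B=32 C=33] avail[A=48 B=32 C=33] open={}
Step 17: reserve R9 A 8 -> on_hand[A=48 B=32 C=33] avail[A=40 B=32 C=33] open={R9}
Step 18: commit R9 -> on_hand[A=40 B=32 C=33] avail[A=40 B=32 C=33] open={}
Step 19: reserve R10 A 5 -> on_hand[A=40 B=32 C=33] avail[A=35 B=32 C=33] open={R10}
Open reservations: ['R10'] -> 1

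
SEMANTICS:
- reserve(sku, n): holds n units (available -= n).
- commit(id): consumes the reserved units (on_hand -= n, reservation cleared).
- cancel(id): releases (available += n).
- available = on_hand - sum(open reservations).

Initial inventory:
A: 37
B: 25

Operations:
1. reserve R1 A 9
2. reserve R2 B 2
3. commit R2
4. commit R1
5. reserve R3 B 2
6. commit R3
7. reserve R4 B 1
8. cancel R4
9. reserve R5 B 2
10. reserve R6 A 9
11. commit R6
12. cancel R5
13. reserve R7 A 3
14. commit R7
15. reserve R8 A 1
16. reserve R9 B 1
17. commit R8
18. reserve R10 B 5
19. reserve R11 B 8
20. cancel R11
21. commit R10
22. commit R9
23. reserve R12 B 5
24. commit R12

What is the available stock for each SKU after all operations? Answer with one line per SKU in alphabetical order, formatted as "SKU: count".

Answer: A: 15
B: 10

Derivation:
Step 1: reserve R1 A 9 -> on_hand[A=37 B=25] avail[A=28 B=25] open={R1}
Step 2: reserve R2 B 2 -> on_hand[A=37 B=25] avail[A=28 B=23] open={R1,R2}
Step 3: commit R2 -> on_hand[A=37 B=23] avail[A=28 B=23] open={R1}
Step 4: commit R1 -> on_hand[A=28 B=23] avail[A=28 B=23] open={}
Step 5: reserve R3 B 2 -> on_hand[A=28 B=23] avail[A=28 B=21] open={R3}
Step 6: commit R3 -> on_hand[A=28 B=21] avail[A=28 B=21] open={}
Step 7: reserve R4 B 1 -> on_hand[A=28 B=21] avail[A=28 B=20] open={R4}
Step 8: cancel R4 -> on_hand[A=28 B=21] avail[A=28 B=21] open={}
Step 9: reserve R5 B 2 -> on_hand[A=28 B=21] avail[A=28 B=19] open={R5}
Step 10: reserve R6 A 9 -> on_hand[A=28 B=21] avail[A=19 B=19] open={R5,R6}
Step 11: commit R6 -> on_hand[A=19 B=21] avail[A=19 B=19] open={R5}
Step 12: cancel R5 -> on_hand[A=19 B=21] avail[A=19 B=21] open={}
Step 13: reserve R7 A 3 -> on_hand[A=19 B=21] avail[A=16 B=21] open={R7}
Step 14: commit R7 -> on_hand[A=16 B=21] avail[A=16 B=21] open={}
Step 15: reserve R8 A 1 -> on_hand[A=16 B=21] avail[A=15 B=21] open={R8}
Step 16: reserve R9 B 1 -> on_hand[A=16 B=21] avail[A=15 B=20] open={R8,R9}
Step 17: commit R8 -> on_hand[A=15 B=21] avail[A=15 B=20] open={R9}
Step 18: reserve R10 B 5 -> on_hand[A=15 B=21] avail[A=15 B=15] open={R10,R9}
Step 19: reserve R11 B 8 -> on_hand[A=15 B=21] avail[A=15 B=7] open={R10,R11,R9}
Step 20: cancel R11 -> on_hand[A=15 B=21] avail[A=15 B=15] open={R10,R9}
Step 21: commit R10 -> on_hand[A=15 B=16] avail[A=15 B=15] open={R9}
Step 22: commit R9 -> on_hand[A=15 B=15] avail[A=15 B=15] open={}
Step 23: reserve R12 B 5 -> on_hand[A=15 B=15] avail[A=15 B=10] open={R12}
Step 24: commit R12 -> on_hand[A=15 B=10] avail[A=15 B=10] open={}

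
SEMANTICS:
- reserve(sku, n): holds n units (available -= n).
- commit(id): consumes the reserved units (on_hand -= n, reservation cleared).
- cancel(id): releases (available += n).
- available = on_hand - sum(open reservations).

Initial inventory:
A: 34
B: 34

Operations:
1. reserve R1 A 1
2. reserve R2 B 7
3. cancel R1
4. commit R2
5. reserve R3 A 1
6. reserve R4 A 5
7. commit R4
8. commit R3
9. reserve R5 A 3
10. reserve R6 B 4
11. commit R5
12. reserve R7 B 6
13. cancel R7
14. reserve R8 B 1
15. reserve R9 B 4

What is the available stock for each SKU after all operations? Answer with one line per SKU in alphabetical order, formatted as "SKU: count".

Step 1: reserve R1 A 1 -> on_hand[A=34 B=34] avail[A=33 B=34] open={R1}
Step 2: reserve R2 B 7 -> on_hand[A=34 B=34] avail[A=33 B=27] open={R1,R2}
Step 3: cancel R1 -> on_hand[A=34 B=34] avail[A=34 B=27] open={R2}
Step 4: commit R2 -> on_hand[A=34 B=27] avail[A=34 B=27] open={}
Step 5: reserve R3 A 1 -> on_hand[A=34 B=27] avail[A=33 B=27] open={R3}
Step 6: reserve R4 A 5 -> on_hand[A=34 B=27] avail[A=28 B=27] open={R3,R4}
Step 7: commit R4 -> on_hand[A=29 B=27] avail[A=28 B=27] open={R3}
Step 8: commit R3 -> on_hand[A=28 B=27] avail[A=28 B=27] open={}
Step 9: reserve R5 A 3 -> on_hand[A=28 B=27] avail[A=25 B=27] open={R5}
Step 10: reserve R6 B 4 -> on_hand[A=28 B=27] avail[A=25 B=23] open={R5,R6}
Step 11: commit R5 -> on_hand[A=25 B=27] avail[A=25 B=23] open={R6}
Step 12: reserve R7 B 6 -> on_hand[A=25 B=27] avail[A=25 B=17] open={R6,R7}
Step 13: cancel R7 -> on_hand[A=25 B=27] avail[A=25 B=23] open={R6}
Step 14: reserve R8 B 1 -> on_hand[A=25 B=27] avail[A=25 B=22] open={R6,R8}
Step 15: reserve R9 B 4 -> on_hand[A=25 B=27] avail[A=25 B=18] open={R6,R8,R9}

Answer: A: 25
B: 18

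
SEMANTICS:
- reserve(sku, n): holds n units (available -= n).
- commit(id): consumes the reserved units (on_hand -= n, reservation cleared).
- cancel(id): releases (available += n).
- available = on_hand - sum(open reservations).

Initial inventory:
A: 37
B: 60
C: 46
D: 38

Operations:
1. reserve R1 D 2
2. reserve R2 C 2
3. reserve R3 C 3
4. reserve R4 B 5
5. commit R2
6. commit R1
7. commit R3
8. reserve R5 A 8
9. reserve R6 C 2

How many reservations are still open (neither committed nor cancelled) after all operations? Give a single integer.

Step 1: reserve R1 D 2 -> on_hand[A=37 B=60 C=46 D=38] avail[A=37 B=60 C=46 D=36] open={R1}
Step 2: reserve R2 C 2 -> on_hand[A=37 B=60 C=46 D=38] avail[A=37 B=60 C=44 D=36] open={R1,R2}
Step 3: reserve R3 C 3 -> on_hand[A=37 B=60 C=46 D=38] avail[A=37 B=60 C=41 D=36] open={R1,R2,R3}
Step 4: reserve R4 B 5 -> on_hand[A=37 B=60 C=46 D=38] avail[A=37 B=55 C=41 D=36] open={R1,R2,R3,R4}
Step 5: commit R2 -> on_hand[A=37 B=60 C=44 D=38] avail[A=37 B=55 C=41 D=36] open={R1,R3,R4}
Step 6: commit R1 -> on_hand[A=37 B=60 C=44 D=36] avail[A=37 B=55 C=41 D=36] open={R3,R4}
Step 7: commit R3 -> on_hand[A=37 B=60 C=41 D=36] avail[A=37 B=55 C=41 D=36] open={R4}
Step 8: reserve R5 A 8 -> on_hand[A=37 B=60 C=41 D=36] avail[A=29 B=55 C=41 D=36] open={R4,R5}
Step 9: reserve R6 C 2 -> on_hand[A=37 B=60 C=41 D=36] avail[A=29 B=55 C=39 D=36] open={R4,R5,R6}
Open reservations: ['R4', 'R5', 'R6'] -> 3

Answer: 3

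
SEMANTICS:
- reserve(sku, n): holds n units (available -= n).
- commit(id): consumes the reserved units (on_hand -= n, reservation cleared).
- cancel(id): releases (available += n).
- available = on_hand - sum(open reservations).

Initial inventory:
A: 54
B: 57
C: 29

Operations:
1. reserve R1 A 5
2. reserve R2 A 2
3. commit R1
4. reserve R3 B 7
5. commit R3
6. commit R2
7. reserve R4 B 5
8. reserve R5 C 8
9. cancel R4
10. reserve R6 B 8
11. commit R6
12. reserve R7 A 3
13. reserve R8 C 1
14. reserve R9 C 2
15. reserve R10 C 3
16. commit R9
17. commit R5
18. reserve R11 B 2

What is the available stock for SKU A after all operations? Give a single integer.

Answer: 44

Derivation:
Step 1: reserve R1 A 5 -> on_hand[A=54 B=57 C=29] avail[A=49 B=57 C=29] open={R1}
Step 2: reserve R2 A 2 -> on_hand[A=54 B=57 C=29] avail[A=47 B=57 C=29] open={R1,R2}
Step 3: commit R1 -> on_hand[A=49 B=57 C=29] avail[A=47 B=57 C=29] open={R2}
Step 4: reserve R3 B 7 -> on_hand[A=49 B=57 C=29] avail[A=47 B=50 C=29] open={R2,R3}
Step 5: commit R3 -> on_hand[A=49 B=50 C=29] avail[A=47 B=50 C=29] open={R2}
Step 6: commit R2 -> on_hand[A=47 B=50 C=29] avail[A=47 B=50 C=29] open={}
Step 7: reserve R4 B 5 -> on_hand[A=47 B=50 C=29] avail[A=47 B=45 C=29] open={R4}
Step 8: reserve R5 C 8 -> on_hand[A=47 B=50 C=29] avail[A=47 B=45 C=21] open={R4,R5}
Step 9: cancel R4 -> on_hand[A=47 B=50 C=29] avail[A=47 B=50 C=21] open={R5}
Step 10: reserve R6 B 8 -> on_hand[A=47 B=50 C=29] avail[A=47 B=42 C=21] open={R5,R6}
Step 11: commit R6 -> on_hand[A=47 B=42 C=29] avail[A=47 B=42 C=21] open={R5}
Step 12: reserve R7 A 3 -> on_hand[A=47 B=42 C=29] avail[A=44 B=42 C=21] open={R5,R7}
Step 13: reserve R8 C 1 -> on_hand[A=47 B=42 C=29] avail[A=44 B=42 C=20] open={R5,R7,R8}
Step 14: reserve R9 C 2 -> on_hand[A=47 B=42 C=29] avail[A=44 B=42 C=18] open={R5,R7,R8,R9}
Step 15: reserve R10 C 3 -> on_hand[A=47 B=42 C=29] avail[A=44 B=42 C=15] open={R10,R5,R7,R8,R9}
Step 16: commit R9 -> on_hand[A=47 B=42 C=27] avail[A=44 B=42 C=15] open={R10,R5,R7,R8}
Step 17: commit R5 -> on_hand[A=47 B=42 C=19] avail[A=44 B=42 C=15] open={R10,R7,R8}
Step 18: reserve R11 B 2 -> on_hand[A=47 B=42 C=19] avail[A=44 B=40 C=15] open={R10,R11,R7,R8}
Final available[A] = 44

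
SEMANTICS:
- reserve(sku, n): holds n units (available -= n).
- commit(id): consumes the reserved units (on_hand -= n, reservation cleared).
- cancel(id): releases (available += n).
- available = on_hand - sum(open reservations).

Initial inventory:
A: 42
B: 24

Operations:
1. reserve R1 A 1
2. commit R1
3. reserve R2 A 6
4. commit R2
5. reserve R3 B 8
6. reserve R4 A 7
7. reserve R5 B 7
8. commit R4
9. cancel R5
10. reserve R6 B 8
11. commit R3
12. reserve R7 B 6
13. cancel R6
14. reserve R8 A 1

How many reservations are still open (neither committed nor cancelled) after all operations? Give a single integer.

Answer: 2

Derivation:
Step 1: reserve R1 A 1 -> on_hand[A=42 B=24] avail[A=41 B=24] open={R1}
Step 2: commit R1 -> on_hand[A=41 B=24] avail[A=41 B=24] open={}
Step 3: reserve R2 A 6 -> on_hand[A=41 B=24] avail[A=35 B=24] open={R2}
Step 4: commit R2 -> on_hand[A=35 B=24] avail[A=35 B=24] open={}
Step 5: reserve R3 B 8 -> on_hand[A=35 B=24] avail[A=35 B=16] open={R3}
Step 6: reserve R4 A 7 -> on_hand[A=35 B=24] avail[A=28 B=16] open={R3,R4}
Step 7: reserve R5 B 7 -> on_hand[A=35 B=24] avail[A=28 B=9] open={R3,R4,R5}
Step 8: commit R4 -> on_hand[A=28 B=24] avail[A=28 B=9] open={R3,R5}
Step 9: cancel R5 -> on_hand[A=28 B=24] avail[A=28 B=16] open={R3}
Step 10: reserve R6 B 8 -> on_hand[A=28 B=24] avail[A=28 B=8] open={R3,R6}
Step 11: commit R3 -> on_hand[A=28 B=16] avail[A=28 B=8] open={R6}
Step 12: reserve R7 B 6 -> on_hand[A=28 B=16] avail[A=28 B=2] open={R6,R7}
Step 13: cancel R6 -> on_hand[A=28 B=16] avail[A=28 B=10] open={R7}
Step 14: reserve R8 A 1 -> on_hand[A=28 B=16] avail[A=27 B=10] open={R7,R8}
Open reservations: ['R7', 'R8'] -> 2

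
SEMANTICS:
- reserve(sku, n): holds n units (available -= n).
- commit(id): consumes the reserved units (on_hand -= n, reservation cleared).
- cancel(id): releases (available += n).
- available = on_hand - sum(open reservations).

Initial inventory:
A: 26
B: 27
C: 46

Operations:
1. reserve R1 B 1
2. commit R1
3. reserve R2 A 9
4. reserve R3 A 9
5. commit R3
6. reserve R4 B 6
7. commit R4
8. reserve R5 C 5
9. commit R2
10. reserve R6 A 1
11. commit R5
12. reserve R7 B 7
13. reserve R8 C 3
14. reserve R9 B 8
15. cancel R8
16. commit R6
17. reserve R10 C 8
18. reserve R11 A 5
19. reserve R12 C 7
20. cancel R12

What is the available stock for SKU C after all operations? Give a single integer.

Answer: 33

Derivation:
Step 1: reserve R1 B 1 -> on_hand[A=26 B=27 C=46] avail[A=26 B=26 C=46] open={R1}
Step 2: commit R1 -> on_hand[A=26 B=26 C=46] avail[A=26 B=26 C=46] open={}
Step 3: reserve R2 A 9 -> on_hand[A=26 B=26 C=46] avail[A=17 B=26 C=46] open={R2}
Step 4: reserve R3 A 9 -> on_hand[A=26 B=26 C=46] avail[A=8 B=26 C=46] open={R2,R3}
Step 5: commit R3 -> on_hand[A=17 B=26 C=46] avail[A=8 B=26 C=46] open={R2}
Step 6: reserve R4 B 6 -> on_hand[A=17 B=26 C=46] avail[A=8 B=20 C=46] open={R2,R4}
Step 7: commit R4 -> on_hand[A=17 B=20 C=46] avail[A=8 B=20 C=46] open={R2}
Step 8: reserve R5 C 5 -> on_hand[A=17 B=20 C=46] avail[A=8 B=20 C=41] open={R2,R5}
Step 9: commit R2 -> on_hand[A=8 B=20 C=46] avail[A=8 B=20 C=41] open={R5}
Step 10: reserve R6 A 1 -> on_hand[A=8 B=20 C=46] avail[A=7 B=20 C=41] open={R5,R6}
Step 11: commit R5 -> on_hand[A=8 B=20 C=41] avail[A=7 B=20 C=41] open={R6}
Step 12: reserve R7 B 7 -> on_hand[A=8 B=20 C=41] avail[A=7 B=13 C=41] open={R6,R7}
Step 13: reserve R8 C 3 -> on_hand[A=8 B=20 C=41] avail[A=7 B=13 C=38] open={R6,R7,R8}
Step 14: reserve R9 B 8 -> on_hand[A=8 B=20 C=41] avail[A=7 B=5 C=38] open={R6,R7,R8,R9}
Step 15: cancel R8 -> on_hand[A=8 B=20 C=41] avail[A=7 B=5 C=41] open={R6,R7,R9}
Step 16: commit R6 -> on_hand[A=7 B=20 C=41] avail[A=7 B=5 C=41] open={R7,R9}
Step 17: reserve R10 C 8 -> on_hand[A=7 B=20 C=41] avail[A=7 B=5 C=33] open={R10,R7,R9}
Step 18: reserve R11 A 5 -> on_hand[A=7 B=20 C=41] avail[A=2 B=5 C=33] open={R10,R11,R7,R9}
Step 19: reserve R12 C 7 -> on_hand[A=7 B=20 C=41] avail[A=2 B=5 C=26] open={R10,R11,R12,R7,R9}
Step 20: cancel R12 -> on_hand[A=7 B=20 C=41] avail[A=2 B=5 C=33] open={R10,R11,R7,R9}
Final available[C] = 33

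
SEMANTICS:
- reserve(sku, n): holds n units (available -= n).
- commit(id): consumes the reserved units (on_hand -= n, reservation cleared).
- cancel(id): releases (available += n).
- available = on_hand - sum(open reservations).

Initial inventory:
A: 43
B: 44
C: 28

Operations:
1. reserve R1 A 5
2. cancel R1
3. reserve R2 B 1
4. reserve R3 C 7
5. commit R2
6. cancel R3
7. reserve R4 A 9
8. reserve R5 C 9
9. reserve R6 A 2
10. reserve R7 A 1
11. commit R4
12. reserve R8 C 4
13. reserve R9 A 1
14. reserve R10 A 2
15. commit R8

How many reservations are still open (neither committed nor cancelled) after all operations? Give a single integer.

Step 1: reserve R1 A 5 -> on_hand[A=43 B=44 C=28] avail[A=38 B=44 C=28] open={R1}
Step 2: cancel R1 -> on_hand[A=43 B=44 C=28] avail[A=43 B=44 C=28] open={}
Step 3: reserve R2 B 1 -> on_hand[A=43 B=44 C=28] avail[A=43 B=43 C=28] open={R2}
Step 4: reserve R3 C 7 -> on_hand[A=43 B=44 C=28] avail[A=43 B=43 C=21] open={R2,R3}
Step 5: commit R2 -> on_hand[A=43 B=43 C=28] avail[A=43 B=43 C=21] open={R3}
Step 6: cancel R3 -> on_hand[A=43 B=43 C=28] avail[A=43 B=43 C=28] open={}
Step 7: reserve R4 A 9 -> on_hand[A=43 B=43 C=28] avail[A=34 B=43 C=28] open={R4}
Step 8: reserve R5 C 9 -> on_hand[A=43 B=43 C=28] avail[A=34 B=43 C=19] open={R4,R5}
Step 9: reserve R6 A 2 -> on_hand[A=43 B=43 C=28] avail[A=32 B=43 C=19] open={R4,R5,R6}
Step 10: reserve R7 A 1 -> on_hand[A=43 B=43 C=28] avail[A=31 B=43 C=19] open={R4,R5,R6,R7}
Step 11: commit R4 -> on_hand[A=34 B=43 C=28] avail[A=31 B=43 C=19] open={R5,R6,R7}
Step 12: reserve R8 C 4 -> on_hand[A=34 B=43 C=28] avail[A=31 B=43 C=15] open={R5,R6,R7,R8}
Step 13: reserve R9 A 1 -> on_hand[A=34 B=43 C=28] avail[A=30 B=43 C=15] open={R5,R6,R7,R8,R9}
Step 14: reserve R10 A 2 -> on_hand[A=34 B=43 C=28] avail[A=28 B=43 C=15] open={R10,R5,R6,R7,R8,R9}
Step 15: commit R8 -> on_hand[A=34 B=43 C=24] avail[A=28 B=43 C=15] open={R10,R5,R6,R7,R9}
Open reservations: ['R10', 'R5', 'R6', 'R7', 'R9'] -> 5

Answer: 5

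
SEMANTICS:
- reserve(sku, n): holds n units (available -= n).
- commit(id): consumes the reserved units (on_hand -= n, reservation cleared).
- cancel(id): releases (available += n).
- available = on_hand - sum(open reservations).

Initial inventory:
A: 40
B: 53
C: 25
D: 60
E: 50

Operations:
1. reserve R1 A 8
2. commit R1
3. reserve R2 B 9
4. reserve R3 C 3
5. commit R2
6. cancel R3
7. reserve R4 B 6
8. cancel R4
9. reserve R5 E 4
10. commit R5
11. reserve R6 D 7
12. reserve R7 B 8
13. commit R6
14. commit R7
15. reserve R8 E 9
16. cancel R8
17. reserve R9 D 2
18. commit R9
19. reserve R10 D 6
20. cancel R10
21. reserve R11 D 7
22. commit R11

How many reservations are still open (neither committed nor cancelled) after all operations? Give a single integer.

Step 1: reserve R1 A 8 -> on_hand[A=40 B=53 C=25 D=60 E=50] avail[A=32 B=53 C=25 D=60 E=50] open={R1}
Step 2: commit R1 -> on_hand[A=32 B=53 C=25 D=60 E=50] avail[A=32 B=53 C=25 D=60 E=50] open={}
Step 3: reserve R2 B 9 -> on_hand[A=32 B=53 C=25 D=60 E=50] avail[A=32 B=44 C=25 D=60 E=50] open={R2}
Step 4: reserve R3 C 3 -> on_hand[A=32 B=53 C=25 D=60 E=50] avail[A=32 B=44 C=22 D=60 E=50] open={R2,R3}
Step 5: commit R2 -> on_hand[A=32 B=44 C=25 D=60 E=50] avail[A=32 B=44 C=22 D=60 E=50] open={R3}
Step 6: cancel R3 -> on_hand[A=32 B=44 C=25 D=60 E=50] avail[A=32 B=44 C=25 D=60 E=50] open={}
Step 7: reserve R4 B 6 -> on_hand[A=32 B=44 C=25 D=60 E=50] avail[A=32 B=38 C=25 D=60 E=50] open={R4}
Step 8: cancel R4 -> on_hand[A=32 B=44 C=25 D=60 E=50] avail[A=32 B=44 C=25 D=60 E=50] open={}
Step 9: reserve R5 E 4 -> on_hand[A=32 B=44 C=25 D=60 E=50] avail[A=32 B=44 C=25 D=60 E=46] open={R5}
Step 10: commit R5 -> on_hand[A=32 B=44 C=25 D=60 E=46] avail[A=32 B=44 C=25 D=60 E=46] open={}
Step 11: reserve R6 D 7 -> on_hand[A=32 B=44 C=25 D=60 E=46] avail[A=32 B=44 C=25 D=53 E=46] open={R6}
Step 12: reserve R7 B 8 -> on_hand[A=32 B=44 C=25 D=60 E=46] avail[A=32 B=36 C=25 D=53 E=46] open={R6,R7}
Step 13: commit R6 -> on_hand[A=32 B=44 C=25 D=53 E=46] avail[A=32 B=36 C=25 D=53 E=46] open={R7}
Step 14: commit R7 -> on_hand[A=32 B=36 C=25 D=53 E=46] avail[A=32 B=36 C=25 D=53 E=46] open={}
Step 15: reserve R8 E 9 -> on_hand[A=32 B=36 C=25 D=53 E=46] avail[A=32 B=36 C=25 D=53 E=37] open={R8}
Step 16: cancel R8 -> on_hand[A=32 B=36 C=25 D=53 E=46] avail[A=32 B=36 C=25 D=53 E=46] open={}
Step 17: reserve R9 D 2 -> on_hand[A=32 B=36 C=25 D=53 E=46] avail[A=32 B=36 C=25 D=51 E=46] open={R9}
Step 18: commit R9 -> on_hand[A=32 B=36 C=25 D=51 E=46] avail[A=32 B=36 C=25 D=51 E=46] open={}
Step 19: reserve R10 D 6 -> on_hand[A=32 B=36 C=25 D=51 E=46] avail[A=32 B=36 C=25 D=45 E=46] open={R10}
Step 20: cancel R10 -> on_hand[A=32 B=36 C=25 D=51 E=46] avail[A=32 B=36 C=25 D=51 E=46] open={}
Step 21: reserve R11 D 7 -> on_hand[A=32 B=36 C=25 D=51 E=46] avail[A=32 B=36 C=25 D=44 E=46] open={R11}
Step 22: commit R11 -> on_hand[A=32 B=36 C=25 D=44 E=46] avail[A=32 B=36 C=25 D=44 E=46] open={}
Open reservations: [] -> 0

Answer: 0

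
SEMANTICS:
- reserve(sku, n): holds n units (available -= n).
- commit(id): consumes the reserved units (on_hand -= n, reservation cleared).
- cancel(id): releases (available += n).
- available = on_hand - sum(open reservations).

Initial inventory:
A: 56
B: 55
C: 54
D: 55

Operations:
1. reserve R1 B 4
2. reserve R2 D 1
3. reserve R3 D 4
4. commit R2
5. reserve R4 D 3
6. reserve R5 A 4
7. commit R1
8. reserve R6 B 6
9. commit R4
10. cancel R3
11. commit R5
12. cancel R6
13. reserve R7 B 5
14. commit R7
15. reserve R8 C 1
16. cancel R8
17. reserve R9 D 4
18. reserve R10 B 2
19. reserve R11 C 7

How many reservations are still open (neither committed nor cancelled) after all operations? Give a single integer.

Answer: 3

Derivation:
Step 1: reserve R1 B 4 -> on_hand[A=56 B=55 C=54 D=55] avail[A=56 B=51 C=54 D=55] open={R1}
Step 2: reserve R2 D 1 -> on_hand[A=56 B=55 C=54 D=55] avail[A=56 B=51 C=54 D=54] open={R1,R2}
Step 3: reserve R3 D 4 -> on_hand[A=56 B=55 C=54 D=55] avail[A=56 B=51 C=54 D=50] open={R1,R2,R3}
Step 4: commit R2 -> on_hand[A=56 B=55 C=54 D=54] avail[A=56 B=51 C=54 D=50] open={R1,R3}
Step 5: reserve R4 D 3 -> on_hand[A=56 B=55 C=54 D=54] avail[A=56 B=51 C=54 D=47] open={R1,R3,R4}
Step 6: reserve R5 A 4 -> on_hand[A=56 B=55 C=54 D=54] avail[A=52 B=51 C=54 D=47] open={R1,R3,R4,R5}
Step 7: commit R1 -> on_hand[A=56 B=51 C=54 D=54] avail[A=52 B=51 C=54 D=47] open={R3,R4,R5}
Step 8: reserve R6 B 6 -> on_hand[A=56 B=51 C=54 D=54] avail[A=52 B=45 C=54 D=47] open={R3,R4,R5,R6}
Step 9: commit R4 -> on_hand[A=56 B=51 C=54 D=51] avail[A=52 B=45 C=54 D=47] open={R3,R5,R6}
Step 10: cancel R3 -> on_hand[A=56 B=51 C=54 D=51] avail[A=52 B=45 C=54 D=51] open={R5,R6}
Step 11: commit R5 -> on_hand[A=52 B=51 C=54 D=51] avail[A=52 B=45 C=54 D=51] open={R6}
Step 12: cancel R6 -> on_hand[A=52 B=51 C=54 D=51] avail[A=52 B=51 C=54 D=51] open={}
Step 13: reserve R7 B 5 -> on_hand[A=52 B=51 C=54 D=51] avail[A=52 B=46 C=54 D=51] open={R7}
Step 14: commit R7 -> on_hand[A=52 B=46 C=54 D=51] avail[A=52 B=46 C=54 D=51] open={}
Step 15: reserve R8 C 1 -> on_hand[A=52 B=46 C=54 D=51] avail[A=52 B=46 C=53 D=51] open={R8}
Step 16: cancel R8 -> on_hand[A=52 B=46 C=54 D=51] avail[A=52 B=46 C=54 D=51] open={}
Step 17: reserve R9 D 4 -> on_hand[A=52 B=46 C=54 D=51] avail[A=52 B=46 C=54 D=47] open={R9}
Step 18: reserve R10 B 2 -> on_hand[A=52 B=46 C=54 D=51] avail[A=52 B=44 C=54 D=47] open={R10,R9}
Step 19: reserve R11 C 7 -> on_hand[A=52 B=46 C=54 D=51] avail[A=52 B=44 C=47 D=47] open={R10,R11,R9}
Open reservations: ['R10', 'R11', 'R9'] -> 3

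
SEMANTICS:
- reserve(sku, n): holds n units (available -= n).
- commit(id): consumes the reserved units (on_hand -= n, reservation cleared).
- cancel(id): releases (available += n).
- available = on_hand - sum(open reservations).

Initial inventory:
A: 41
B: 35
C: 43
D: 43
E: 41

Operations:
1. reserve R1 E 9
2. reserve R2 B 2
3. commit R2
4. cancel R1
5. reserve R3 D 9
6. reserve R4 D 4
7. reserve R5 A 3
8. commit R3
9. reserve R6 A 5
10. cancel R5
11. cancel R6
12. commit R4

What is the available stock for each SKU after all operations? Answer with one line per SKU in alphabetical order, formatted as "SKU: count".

Answer: A: 41
B: 33
C: 43
D: 30
E: 41

Derivation:
Step 1: reserve R1 E 9 -> on_hand[A=41 B=35 C=43 D=43 E=41] avail[A=41 B=35 C=43 D=43 E=32] open={R1}
Step 2: reserve R2 B 2 -> on_hand[A=41 B=35 C=43 D=43 E=41] avail[A=41 B=33 C=43 D=43 E=32] open={R1,R2}
Step 3: commit R2 -> on_hand[A=41 B=33 C=43 D=43 E=41] avail[A=41 B=33 C=43 D=43 E=32] open={R1}
Step 4: cancel R1 -> on_hand[A=41 B=33 C=43 D=43 E=41] avail[A=41 B=33 C=43 D=43 E=41] open={}
Step 5: reserve R3 D 9 -> on_hand[A=41 B=33 C=43 D=43 E=41] avail[A=41 B=33 C=43 D=34 E=41] open={R3}
Step 6: reserve R4 D 4 -> on_hand[A=41 B=33 C=43 D=43 E=41] avail[A=41 B=33 C=43 D=30 E=41] open={R3,R4}
Step 7: reserve R5 A 3 -> on_hand[A=41 B=33 C=43 D=43 E=41] avail[A=38 B=33 C=43 D=30 E=41] open={R3,R4,R5}
Step 8: commit R3 -> on_hand[A=41 B=33 C=43 D=34 E=41] avail[A=38 B=33 C=43 D=30 E=41] open={R4,R5}
Step 9: reserve R6 A 5 -> on_hand[A=41 B=33 C=43 D=34 E=41] avail[A=33 B=33 C=43 D=30 E=41] open={R4,R5,R6}
Step 10: cancel R5 -> on_hand[A=41 B=33 C=43 D=34 E=41] avail[A=36 B=33 C=43 D=30 E=41] open={R4,R6}
Step 11: cancel R6 -> on_hand[A=41 B=33 C=43 D=34 E=41] avail[A=41 B=33 C=43 D=30 E=41] open={R4}
Step 12: commit R4 -> on_hand[A=41 B=33 C=43 D=30 E=41] avail[A=41 B=33 C=43 D=30 E=41] open={}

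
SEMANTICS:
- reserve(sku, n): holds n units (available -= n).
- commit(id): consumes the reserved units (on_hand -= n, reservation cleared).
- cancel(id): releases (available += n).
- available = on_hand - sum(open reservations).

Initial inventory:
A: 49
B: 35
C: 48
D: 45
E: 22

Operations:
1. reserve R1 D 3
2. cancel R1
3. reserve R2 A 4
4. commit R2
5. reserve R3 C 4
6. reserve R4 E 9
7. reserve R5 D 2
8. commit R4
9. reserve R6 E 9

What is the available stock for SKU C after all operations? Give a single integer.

Answer: 44

Derivation:
Step 1: reserve R1 D 3 -> on_hand[A=49 B=35 C=48 D=45 E=22] avail[A=49 B=35 C=48 D=42 E=22] open={R1}
Step 2: cancel R1 -> on_hand[A=49 B=35 C=48 D=45 E=22] avail[A=49 B=35 C=48 D=45 E=22] open={}
Step 3: reserve R2 A 4 -> on_hand[A=49 B=35 C=48 D=45 E=22] avail[A=45 B=35 C=48 D=45 E=22] open={R2}
Step 4: commit R2 -> on_hand[A=45 B=35 C=48 D=45 E=22] avail[A=45 B=35 C=48 D=45 E=22] open={}
Step 5: reserve R3 C 4 -> on_hand[A=45 B=35 C=48 D=45 E=22] avail[A=45 B=35 C=44 D=45 E=22] open={R3}
Step 6: reserve R4 E 9 -> on_hand[A=45 B=35 C=48 D=45 E=22] avail[A=45 B=35 C=44 D=45 E=13] open={R3,R4}
Step 7: reserve R5 D 2 -> on_hand[A=45 B=35 C=48 D=45 E=22] avail[A=45 B=35 C=44 D=43 E=13] open={R3,R4,R5}
Step 8: commit R4 -> on_hand[A=45 B=35 C=48 D=45 E=13] avail[A=45 B=35 C=44 D=43 E=13] open={R3,R5}
Step 9: reserve R6 E 9 -> on_hand[A=45 B=35 C=48 D=45 E=13] avail[A=45 B=35 C=44 D=43 E=4] open={R3,R5,R6}
Final available[C] = 44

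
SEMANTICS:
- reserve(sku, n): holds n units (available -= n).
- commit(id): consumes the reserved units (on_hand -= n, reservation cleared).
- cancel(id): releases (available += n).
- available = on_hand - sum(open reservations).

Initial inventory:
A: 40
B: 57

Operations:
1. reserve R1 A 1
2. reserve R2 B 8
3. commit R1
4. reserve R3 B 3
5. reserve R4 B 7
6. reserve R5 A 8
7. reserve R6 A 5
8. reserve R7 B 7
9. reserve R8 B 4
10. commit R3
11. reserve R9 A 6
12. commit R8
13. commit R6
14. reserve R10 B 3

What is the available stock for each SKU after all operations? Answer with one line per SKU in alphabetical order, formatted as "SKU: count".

Answer: A: 20
B: 25

Derivation:
Step 1: reserve R1 A 1 -> on_hand[A=40 B=57] avail[A=39 B=57] open={R1}
Step 2: reserve R2 B 8 -> on_hand[A=40 B=57] avail[A=39 B=49] open={R1,R2}
Step 3: commit R1 -> on_hand[A=39 B=57] avail[A=39 B=49] open={R2}
Step 4: reserve R3 B 3 -> on_hand[A=39 B=57] avail[A=39 B=46] open={R2,R3}
Step 5: reserve R4 B 7 -> on_hand[A=39 B=57] avail[A=39 B=39] open={R2,R3,R4}
Step 6: reserve R5 A 8 -> on_hand[A=39 B=57] avail[A=31 B=39] open={R2,R3,R4,R5}
Step 7: reserve R6 A 5 -> on_hand[A=39 B=57] avail[A=26 B=39] open={R2,R3,R4,R5,R6}
Step 8: reserve R7 B 7 -> on_hand[A=39 B=57] avail[A=26 B=32] open={R2,R3,R4,R5,R6,R7}
Step 9: reserve R8 B 4 -> on_hand[A=39 B=57] avail[A=26 B=28] open={R2,R3,R4,R5,R6,R7,R8}
Step 10: commit R3 -> on_hand[A=39 B=54] avail[A=26 B=28] open={R2,R4,R5,R6,R7,R8}
Step 11: reserve R9 A 6 -> on_hand[A=39 B=54] avail[A=20 B=28] open={R2,R4,R5,R6,R7,R8,R9}
Step 12: commit R8 -> on_hand[A=39 B=50] avail[A=20 B=28] open={R2,R4,R5,R6,R7,R9}
Step 13: commit R6 -> on_hand[A=34 B=50] avail[A=20 B=28] open={R2,R4,R5,R7,R9}
Step 14: reserve R10 B 3 -> on_hand[A=34 B=50] avail[A=20 B=25] open={R10,R2,R4,R5,R7,R9}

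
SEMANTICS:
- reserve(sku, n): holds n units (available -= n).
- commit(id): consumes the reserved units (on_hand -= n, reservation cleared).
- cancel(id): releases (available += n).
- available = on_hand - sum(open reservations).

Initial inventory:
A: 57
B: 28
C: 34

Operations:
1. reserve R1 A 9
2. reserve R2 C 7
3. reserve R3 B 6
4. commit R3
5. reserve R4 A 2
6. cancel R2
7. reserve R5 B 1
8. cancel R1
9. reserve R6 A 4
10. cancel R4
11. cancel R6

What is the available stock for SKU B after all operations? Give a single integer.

Step 1: reserve R1 A 9 -> on_hand[A=57 B=28 C=34] avail[A=48 B=28 C=34] open={R1}
Step 2: reserve R2 C 7 -> on_hand[A=57 B=28 C=34] avail[A=48 B=28 C=27] open={R1,R2}
Step 3: reserve R3 B 6 -> on_hand[A=57 B=28 C=34] avail[A=48 B=22 C=27] open={R1,R2,R3}
Step 4: commit R3 -> on_hand[A=57 B=22 C=34] avail[A=48 B=22 C=27] open={R1,R2}
Step 5: reserve R4 A 2 -> on_hand[A=57 B=22 C=34] avail[A=46 B=22 C=27] open={R1,R2,R4}
Step 6: cancel R2 -> on_hand[A=57 B=22 C=34] avail[A=46 B=22 C=34] open={R1,R4}
Step 7: reserve R5 B 1 -> on_hand[A=57 B=22 C=34] avail[A=46 B=21 C=34] open={R1,R4,R5}
Step 8: cancel R1 -> on_hand[A=57 B=22 C=34] avail[A=55 B=21 C=34] open={R4,R5}
Step 9: reserve R6 A 4 -> on_hand[A=57 B=22 C=34] avail[A=51 B=21 C=34] open={R4,R5,R6}
Step 10: cancel R4 -> on_hand[A=57 B=22 C=34] avail[A=53 B=21 C=34] open={R5,R6}
Step 11: cancel R6 -> on_hand[A=57 B=22 C=34] avail[A=57 B=21 C=34] open={R5}
Final available[B] = 21

Answer: 21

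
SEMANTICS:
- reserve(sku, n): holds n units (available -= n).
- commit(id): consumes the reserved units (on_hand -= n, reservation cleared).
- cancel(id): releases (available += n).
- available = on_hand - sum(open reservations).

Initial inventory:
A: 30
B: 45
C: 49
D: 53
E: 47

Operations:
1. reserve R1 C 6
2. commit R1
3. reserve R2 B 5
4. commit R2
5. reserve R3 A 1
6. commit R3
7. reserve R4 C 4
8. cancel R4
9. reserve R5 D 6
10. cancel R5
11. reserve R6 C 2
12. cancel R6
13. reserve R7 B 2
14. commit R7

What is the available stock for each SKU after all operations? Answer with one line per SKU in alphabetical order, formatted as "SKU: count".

Step 1: reserve R1 C 6 -> on_hand[A=30 B=45 C=49 D=53 E=47] avail[A=30 B=45 C=43 D=53 E=47] open={R1}
Step 2: commit R1 -> on_hand[A=30 B=45 C=43 D=53 E=47] avail[A=30 B=45 C=43 D=53 E=47] open={}
Step 3: reserve R2 B 5 -> on_hand[A=30 B=45 C=43 D=53 E=47] avail[A=30 B=40 C=43 D=53 E=47] open={R2}
Step 4: commit R2 -> on_hand[A=30 B=40 C=43 D=53 E=47] avail[A=30 B=40 C=43 D=53 E=47] open={}
Step 5: reserve R3 A 1 -> on_hand[A=30 B=40 C=43 D=53 E=47] avail[A=29 B=40 C=43 D=53 E=47] open={R3}
Step 6: commit R3 -> on_hand[A=29 B=40 C=43 D=53 E=47] avail[A=29 B=40 C=43 D=53 E=47] open={}
Step 7: reserve R4 C 4 -> on_hand[A=29 B=40 C=43 D=53 E=47] avail[A=29 B=40 C=39 D=53 E=47] open={R4}
Step 8: cancel R4 -> on_hand[A=29 B=40 C=43 D=53 E=47] avail[A=29 B=40 C=43 D=53 E=47] open={}
Step 9: reserve R5 D 6 -> on_hand[A=29 B=40 C=43 D=53 E=47] avail[A=29 B=40 C=43 D=47 E=47] open={R5}
Step 10: cancel R5 -> on_hand[A=29 B=40 C=43 D=53 E=47] avail[A=29 B=40 C=43 D=53 E=47] open={}
Step 11: reserve R6 C 2 -> on_hand[A=29 B=40 C=43 D=53 E=47] avail[A=29 B=40 C=41 D=53 E=47] open={R6}
Step 12: cancel R6 -> on_hand[A=29 B=40 C=43 D=53 E=47] avail[A=29 B=40 C=43 D=53 E=47] open={}
Step 13: reserve R7 B 2 -> on_hand[A=29 B=40 C=43 D=53 E=47] avail[A=29 B=38 C=43 D=53 E=47] open={R7}
Step 14: commit R7 -> on_hand[A=29 B=38 C=43 D=53 E=47] avail[A=29 B=38 C=43 D=53 E=47] open={}

Answer: A: 29
B: 38
C: 43
D: 53
E: 47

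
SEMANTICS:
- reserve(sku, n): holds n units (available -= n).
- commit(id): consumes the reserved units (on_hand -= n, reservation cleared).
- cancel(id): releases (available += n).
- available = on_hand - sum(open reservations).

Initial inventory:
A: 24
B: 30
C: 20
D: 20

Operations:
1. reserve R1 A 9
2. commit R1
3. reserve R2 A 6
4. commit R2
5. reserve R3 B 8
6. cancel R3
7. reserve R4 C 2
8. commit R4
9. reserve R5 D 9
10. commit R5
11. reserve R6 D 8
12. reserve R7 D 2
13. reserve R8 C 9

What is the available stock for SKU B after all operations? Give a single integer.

Step 1: reserve R1 A 9 -> on_hand[A=24 B=30 C=20 D=20] avail[A=15 B=30 C=20 D=20] open={R1}
Step 2: commit R1 -> on_hand[A=15 B=30 C=20 D=20] avail[A=15 B=30 C=20 D=20] open={}
Step 3: reserve R2 A 6 -> on_hand[A=15 B=30 C=20 D=20] avail[A=9 B=30 C=20 D=20] open={R2}
Step 4: commit R2 -> on_hand[A=9 B=30 C=20 D=20] avail[A=9 B=30 C=20 D=20] open={}
Step 5: reserve R3 B 8 -> on_hand[A=9 B=30 C=20 D=20] avail[A=9 B=22 C=20 D=20] open={R3}
Step 6: cancel R3 -> on_hand[A=9 B=30 C=20 D=20] avail[A=9 B=30 C=20 D=20] open={}
Step 7: reserve R4 C 2 -> on_hand[A=9 B=30 C=20 D=20] avail[A=9 B=30 C=18 D=20] open={R4}
Step 8: commit R4 -> on_hand[A=9 B=30 C=18 D=20] avail[A=9 B=30 C=18 D=20] open={}
Step 9: reserve R5 D 9 -> on_hand[A=9 B=30 C=18 D=20] avail[A=9 B=30 C=18 D=11] open={R5}
Step 10: commit R5 -> on_hand[A=9 B=30 C=18 D=11] avail[A=9 B=30 C=18 D=11] open={}
Step 11: reserve R6 D 8 -> on_hand[A=9 B=30 C=18 D=11] avail[A=9 B=30 C=18 D=3] open={R6}
Step 12: reserve R7 D 2 -> on_hand[A=9 B=30 C=18 D=11] avail[A=9 B=30 C=18 D=1] open={R6,R7}
Step 13: reserve R8 C 9 -> on_hand[A=9 B=30 C=18 D=11] avail[A=9 B=30 C=9 D=1] open={R6,R7,R8}
Final available[B] = 30

Answer: 30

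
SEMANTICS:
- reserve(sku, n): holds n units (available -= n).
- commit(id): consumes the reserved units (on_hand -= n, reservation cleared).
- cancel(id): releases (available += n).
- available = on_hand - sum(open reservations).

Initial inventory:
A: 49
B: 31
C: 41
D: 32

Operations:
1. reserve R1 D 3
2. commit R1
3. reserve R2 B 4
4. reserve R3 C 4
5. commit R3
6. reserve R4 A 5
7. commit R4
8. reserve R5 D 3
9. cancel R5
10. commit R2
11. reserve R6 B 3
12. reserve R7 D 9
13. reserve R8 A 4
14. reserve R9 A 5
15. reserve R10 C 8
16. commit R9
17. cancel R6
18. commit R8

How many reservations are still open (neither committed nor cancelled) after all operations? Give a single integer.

Answer: 2

Derivation:
Step 1: reserve R1 D 3 -> on_hand[A=49 B=31 C=41 D=32] avail[A=49 B=31 C=41 D=29] open={R1}
Step 2: commit R1 -> on_hand[A=49 B=31 C=41 D=29] avail[A=49 B=31 C=41 D=29] open={}
Step 3: reserve R2 B 4 -> on_hand[A=49 B=31 C=41 D=29] avail[A=49 B=27 C=41 D=29] open={R2}
Step 4: reserve R3 C 4 -> on_hand[A=49 B=31 C=41 D=29] avail[A=49 B=27 C=37 D=29] open={R2,R3}
Step 5: commit R3 -> on_hand[A=49 B=31 C=37 D=29] avail[A=49 B=27 C=37 D=29] open={R2}
Step 6: reserve R4 A 5 -> on_hand[A=49 B=31 C=37 D=29] avail[A=44 B=27 C=37 D=29] open={R2,R4}
Step 7: commit R4 -> on_hand[A=44 B=31 C=37 D=29] avail[A=44 B=27 C=37 D=29] open={R2}
Step 8: reserve R5 D 3 -> on_hand[A=44 B=31 C=37 D=29] avail[A=44 B=27 C=37 D=26] open={R2,R5}
Step 9: cancel R5 -> on_hand[A=44 B=31 C=37 D=29] avail[A=44 B=27 C=37 D=29] open={R2}
Step 10: commit R2 -> on_hand[A=44 B=27 C=37 D=29] avail[A=44 B=27 C=37 D=29] open={}
Step 11: reserve R6 B 3 -> on_hand[A=44 B=27 C=37 D=29] avail[A=44 B=24 C=37 D=29] open={R6}
Step 12: reserve R7 D 9 -> on_hand[A=44 B=27 C=37 D=29] avail[A=44 B=24 C=37 D=20] open={R6,R7}
Step 13: reserve R8 A 4 -> on_hand[A=44 B=27 C=37 D=29] avail[A=40 B=24 C=37 D=20] open={R6,R7,R8}
Step 14: reserve R9 A 5 -> on_hand[A=44 B=27 C=37 D=29] avail[A=35 B=24 C=37 D=20] open={R6,R7,R8,R9}
Step 15: reserve R10 C 8 -> on_hand[A=44 B=27 C=37 D=29] avail[A=35 B=24 C=29 D=20] open={R10,R6,R7,R8,R9}
Step 16: commit R9 -> on_hand[A=39 B=27 C=37 D=29] avail[A=35 B=24 C=29 D=20] open={R10,R6,R7,R8}
Step 17: cancel R6 -> on_hand[A=39 B=27 C=37 D=29] avail[A=35 B=27 C=29 D=20] open={R10,R7,R8}
Step 18: commit R8 -> on_hand[A=35 B=27 C=37 D=29] avail[A=35 B=27 C=29 D=20] open={R10,R7}
Open reservations: ['R10', 'R7'] -> 2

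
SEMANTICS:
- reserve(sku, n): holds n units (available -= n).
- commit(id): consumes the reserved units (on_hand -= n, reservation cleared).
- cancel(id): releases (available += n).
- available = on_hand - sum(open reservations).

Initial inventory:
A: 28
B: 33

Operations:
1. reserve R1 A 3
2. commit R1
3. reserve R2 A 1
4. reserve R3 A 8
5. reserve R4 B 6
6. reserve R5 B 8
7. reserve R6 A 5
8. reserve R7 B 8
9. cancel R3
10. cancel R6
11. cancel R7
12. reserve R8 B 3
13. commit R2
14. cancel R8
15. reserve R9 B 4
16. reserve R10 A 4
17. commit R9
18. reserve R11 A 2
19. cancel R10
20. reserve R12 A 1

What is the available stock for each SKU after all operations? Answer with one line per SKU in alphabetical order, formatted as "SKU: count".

Step 1: reserve R1 A 3 -> on_hand[A=28 B=33] avail[A=25 B=33] open={R1}
Step 2: commit R1 -> on_hand[A=25 B=33] avail[A=25 B=33] open={}
Step 3: reserve R2 A 1 -> on_hand[A=25 B=33] avail[A=24 B=33] open={R2}
Step 4: reserve R3 A 8 -> on_hand[A=25 B=33] avail[A=16 B=33] open={R2,R3}
Step 5: reserve R4 B 6 -> on_hand[A=25 B=33] avail[A=16 B=27] open={R2,R3,R4}
Step 6: reserve R5 B 8 -> on_hand[A=25 B=33] avail[A=16 B=19] open={R2,R3,R4,R5}
Step 7: reserve R6 A 5 -> on_hand[A=25 B=33] avail[A=11 B=19] open={R2,R3,R4,R5,R6}
Step 8: reserve R7 B 8 -> on_hand[A=25 B=33] avail[A=11 B=11] open={R2,R3,R4,R5,R6,R7}
Step 9: cancel R3 -> on_hand[A=25 B=33] avail[A=19 B=11] open={R2,R4,R5,R6,R7}
Step 10: cancel R6 -> on_hand[A=25 B=33] avail[A=24 B=11] open={R2,R4,R5,R7}
Step 11: cancel R7 -> on_hand[A=25 B=33] avail[A=24 B=19] open={R2,R4,R5}
Step 12: reserve R8 B 3 -> on_hand[A=25 B=33] avail[A=24 B=16] open={R2,R4,R5,R8}
Step 13: commit R2 -> on_hand[A=24 B=33] avail[A=24 B=16] open={R4,R5,R8}
Step 14: cancel R8 -> on_hand[A=24 B=33] avail[A=24 B=19] open={R4,R5}
Step 15: reserve R9 B 4 -> on_hand[A=24 B=33] avail[A=24 B=15] open={R4,R5,R9}
Step 16: reserve R10 A 4 -> on_hand[A=24 B=33] avail[A=20 B=15] open={R10,R4,R5,R9}
Step 17: commit R9 -> on_hand[A=24 B=29] avail[A=20 B=15] open={R10,R4,R5}
Step 18: reserve R11 A 2 -> on_hand[A=24 B=29] avail[A=18 B=15] open={R10,R11,R4,R5}
Step 19: cancel R10 -> on_hand[A=24 B=29] avail[A=22 B=15] open={R11,R4,R5}
Step 20: reserve R12 A 1 -> on_hand[A=24 B=29] avail[A=21 B=15] open={R11,R12,R4,R5}

Answer: A: 21
B: 15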